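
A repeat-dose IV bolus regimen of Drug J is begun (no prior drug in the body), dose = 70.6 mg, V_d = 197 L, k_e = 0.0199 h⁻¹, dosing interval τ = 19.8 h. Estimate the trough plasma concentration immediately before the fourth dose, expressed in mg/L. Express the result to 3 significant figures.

0.515 mg/L

C₀ per dose = Dose / Vd = 70.6 / 197 = 0.3584 mg/L
Fraction remaining after one interval: r = e^(−kτ) = e^(−0.01990 × 19.8) = 0.6743
Before dose 4, 3 doses have been given (aged 1τ, 2τ, 3τ).
C_trough = C₀ × (r + r² + … + r^3) = C₀ × r(1−r^3)/(1−r)
        = 0.3584 × 0.6743 × (1 − 0.3066) / (1 − 0.6743) = 0.5145 mg/L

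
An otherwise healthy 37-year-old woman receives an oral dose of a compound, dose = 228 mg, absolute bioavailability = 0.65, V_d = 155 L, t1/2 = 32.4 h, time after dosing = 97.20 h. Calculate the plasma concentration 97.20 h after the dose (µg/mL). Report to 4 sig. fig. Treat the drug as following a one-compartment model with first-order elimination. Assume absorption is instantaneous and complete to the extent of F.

0.1195 µg/mL

Amount reaching circulation = F × Dose = 0.65 × 228.0 = 148.2 mg
C₀ = F·Dose / Vd = 148.2 / 155 = 0.9561 mg/L
k = ln2 / t½ = 0.693147 / 32.4 = 0.02139 h⁻¹
t / t½ = 97.20 / 32.4 = 3 half-lives
C = C₀ × (1/2)^3 = 0.9561 × 0.1250 = 0.1195 mg/L
(0.1195 mg/L = 0.1195 µg/mL)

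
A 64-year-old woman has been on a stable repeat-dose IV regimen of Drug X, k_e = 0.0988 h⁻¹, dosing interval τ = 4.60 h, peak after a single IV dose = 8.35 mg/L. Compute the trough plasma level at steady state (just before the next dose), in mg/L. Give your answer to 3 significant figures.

14.5 mg/L

e^(−kτ) = e^(−0.09880 × 4.60) = 0.6348
Accumulation ratio R = 1 / (1 − e^(−kτ)) = 1 / (1 − 0.6348) = 2.738
Steady-state trough = C₀ × R × e^(−kτ) = 8.35 × 2.738 × 0.6348 = 14.51 mg/L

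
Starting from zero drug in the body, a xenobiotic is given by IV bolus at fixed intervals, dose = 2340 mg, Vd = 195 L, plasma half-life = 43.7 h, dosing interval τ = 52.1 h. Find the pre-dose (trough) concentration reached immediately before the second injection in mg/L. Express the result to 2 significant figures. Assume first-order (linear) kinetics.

C₀ per dose = Dose / Vd = 2340 / 195 = 12.00 mg/L
k = ln2 / t½ = 0.693147 / 43.7 = 0.01586 h⁻¹
Fraction remaining after one interval: r = e^(−kτ) = e^(−0.01586 × 52.1) = 0.4377
Before dose 2, 1 dose has been given (aged 1τ).
C_trough = C₀ × r = 12.00 × 0.4377 = 5.252 mg/L

5.3 mg/L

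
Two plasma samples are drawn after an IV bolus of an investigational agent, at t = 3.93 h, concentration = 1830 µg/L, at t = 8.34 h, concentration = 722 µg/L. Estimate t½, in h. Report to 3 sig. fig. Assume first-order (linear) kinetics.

k = ln(C₁/C₂) / (t₂ − t₁) = ln(1830/722) / (8.34 − 3.93)
  = 0.9300 / 4.410 = 0.2109 h⁻¹
t½ = ln2 / k = 0.693147 / 0.2109 = 3.287 h

3.29 h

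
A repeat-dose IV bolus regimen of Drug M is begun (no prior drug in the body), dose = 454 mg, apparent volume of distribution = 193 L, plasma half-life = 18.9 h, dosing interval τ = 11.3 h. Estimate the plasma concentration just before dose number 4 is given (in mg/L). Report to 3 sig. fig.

C₀ per dose = Dose / Vd = 454 / 193 = 2.352 mg/L
k = ln2 / t½ = 0.693147 / 18.9 = 0.03667 h⁻¹
Fraction remaining after one interval: r = e^(−kτ) = e^(−0.03667 × 11.3) = 0.6608
Before dose 4, 3 doses have been given (aged 1τ, 2τ, 3τ).
C_trough = C₀ × (r + r² + … + r^3) = C₀ × r(1−r^3)/(1−r)
        = 2.352 × 0.6608 × (1 − 0.2885) / (1 − 0.6608) = 3.260 mg/L

3.26 mg/L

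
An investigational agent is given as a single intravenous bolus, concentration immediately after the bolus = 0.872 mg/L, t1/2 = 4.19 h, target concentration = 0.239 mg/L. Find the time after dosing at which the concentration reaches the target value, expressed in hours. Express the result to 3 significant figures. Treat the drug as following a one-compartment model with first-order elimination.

7.82 h

k = ln2 / t½ = 0.693147 / 4.19 = 0.1654 h⁻¹
t = ln(C₀ / C) / k = ln(0.8720 / 0.239) / 0.1654
  = ln(3.649) / 0.1654 = 1.294 / 0.1654 = 7.823 h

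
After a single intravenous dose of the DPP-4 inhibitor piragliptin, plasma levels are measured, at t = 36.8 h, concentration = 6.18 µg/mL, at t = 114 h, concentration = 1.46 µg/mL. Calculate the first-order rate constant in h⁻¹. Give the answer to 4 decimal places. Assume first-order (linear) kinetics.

0.0187 h⁻¹

k = ln(C₁/C₂) / (t₂ − t₁) = ln(6.18/1.46) / (114 − 36.8)
  = 1.443 / 77.20 = 0.01869 h⁻¹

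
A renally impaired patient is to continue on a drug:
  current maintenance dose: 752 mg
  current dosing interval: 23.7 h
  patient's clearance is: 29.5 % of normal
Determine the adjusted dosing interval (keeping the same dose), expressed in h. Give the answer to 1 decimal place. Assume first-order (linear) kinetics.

To keep the same average steady-state level, dosing rate must scale with clearance.
CL ratio = 29.5 / 100 = 0.2950
New interval (same dose) = 23.7 / 0.2950 = 80.34 h

80.3 h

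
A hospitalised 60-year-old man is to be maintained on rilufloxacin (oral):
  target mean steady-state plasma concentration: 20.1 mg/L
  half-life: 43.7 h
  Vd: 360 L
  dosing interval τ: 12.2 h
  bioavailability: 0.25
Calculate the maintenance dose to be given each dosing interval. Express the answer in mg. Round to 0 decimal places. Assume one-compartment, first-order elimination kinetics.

5601 mg

k = ln2 / t½ = 0.693147 / 43.7 = 0.01586 h⁻¹
CL = k × Vd = 0.01586 × 360 = 5.710 L/h
At steady state, F × (Dose/τ) = Css × CL.
Dose = Css × CL × τ / F = 20.1 × 5.710 × 12.2 / 0.25 = 5601 mg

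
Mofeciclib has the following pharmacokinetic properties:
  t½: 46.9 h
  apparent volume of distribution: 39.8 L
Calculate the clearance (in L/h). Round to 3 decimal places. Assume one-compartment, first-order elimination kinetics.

0.588 L/h

k = ln2 / t½ = 0.693147 / 46.9 = 0.01478 h⁻¹
CL = k × Vd = 0.01478 × 39.8 = 0.5882 L/h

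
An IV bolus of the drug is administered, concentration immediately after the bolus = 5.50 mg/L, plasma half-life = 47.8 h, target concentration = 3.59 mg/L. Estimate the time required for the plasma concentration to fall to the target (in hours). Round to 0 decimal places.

k = ln2 / t½ = 0.693147 / 47.8 = 0.01450 h⁻¹
t = ln(C₀ / C) / k = ln(5.500 / 3.59) / 0.01450
  = ln(1.532) / 0.01450 = 0.4266 / 0.01450 = 29.42 h

29 h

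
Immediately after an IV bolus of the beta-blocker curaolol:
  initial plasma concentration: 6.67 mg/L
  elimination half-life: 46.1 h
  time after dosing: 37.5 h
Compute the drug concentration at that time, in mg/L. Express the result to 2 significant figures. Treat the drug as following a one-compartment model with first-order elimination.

3.8 mg/L

k = ln2 / t½ = 0.693147 / 46.1 = 0.01504 h⁻¹
C = C₀ · e^(−k·t) = 6.670 × e^(−0.01504 × 37.5)
  = 6.670 × 0.5689 = 3.795 mg/L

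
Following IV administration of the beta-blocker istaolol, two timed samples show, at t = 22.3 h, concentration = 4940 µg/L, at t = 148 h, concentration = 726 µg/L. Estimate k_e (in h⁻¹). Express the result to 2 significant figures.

k = ln(C₁/C₂) / (t₂ − t₁) = ln(4940/726) / (148 − 22.3)
  = 1.918 / 125.7 = 0.01526 h⁻¹

0.015 h⁻¹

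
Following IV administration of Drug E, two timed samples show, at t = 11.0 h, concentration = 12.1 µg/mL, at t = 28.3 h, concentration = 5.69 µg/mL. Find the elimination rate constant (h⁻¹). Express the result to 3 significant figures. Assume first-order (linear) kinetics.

k = ln(C₁/C₂) / (t₂ − t₁) = ln(12.1/5.69) / (28.3 − 11.0)
  = 0.7545 / 17.30 = 0.04361 h⁻¹

0.0436 h⁻¹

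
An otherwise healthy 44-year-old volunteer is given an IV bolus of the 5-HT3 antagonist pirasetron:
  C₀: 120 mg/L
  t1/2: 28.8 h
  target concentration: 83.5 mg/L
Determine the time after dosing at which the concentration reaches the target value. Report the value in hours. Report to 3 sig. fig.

k = ln2 / t½ = 0.693147 / 28.8 = 0.02407 h⁻¹
t = ln(C₀ / C) / k = ln(120.0 / 83.5) / 0.02407
  = ln(1.437) / 0.02407 = 0.3626 / 0.02407 = 15.06 h

15.1 h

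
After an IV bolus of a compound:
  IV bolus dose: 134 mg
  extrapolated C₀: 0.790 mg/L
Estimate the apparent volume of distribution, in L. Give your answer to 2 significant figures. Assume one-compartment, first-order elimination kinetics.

Vd = Dose / C₀ = 134.0 / 0.790 = 169.6 L

170 L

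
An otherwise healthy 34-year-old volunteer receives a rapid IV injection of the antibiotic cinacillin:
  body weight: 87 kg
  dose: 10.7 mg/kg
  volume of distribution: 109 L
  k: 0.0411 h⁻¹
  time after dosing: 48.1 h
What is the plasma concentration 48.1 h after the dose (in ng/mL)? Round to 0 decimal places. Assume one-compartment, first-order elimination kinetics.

Total dose = 10.7 × 87 = 930.9 mg
C₀ = Dose / Vd = 930.9 / 109 = 8.540 mg/L
C = C₀ · e^(−k·t) = 8.540 × e^(−0.04110 × 48.1)
  = 8.540 × 0.1385 = 1.183 mg/L
Convert: 1.183 mg/L × 1000 = 1183 ng/mL

1183 ng/mL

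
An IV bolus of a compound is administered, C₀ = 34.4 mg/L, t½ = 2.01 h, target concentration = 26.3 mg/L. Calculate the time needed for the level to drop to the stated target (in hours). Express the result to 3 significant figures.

k = ln2 / t½ = 0.693147 / 2.01 = 0.3448 h⁻¹
t = ln(C₀ / C) / k = ln(34.40 / 26.3) / 0.3448
  = ln(1.308) / 0.3448 = 0.2685 / 0.3448 = 0.7787 h

0.779 h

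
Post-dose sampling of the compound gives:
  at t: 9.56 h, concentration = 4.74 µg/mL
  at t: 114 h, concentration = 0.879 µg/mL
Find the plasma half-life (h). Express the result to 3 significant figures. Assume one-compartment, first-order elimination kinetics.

k = ln(C₁/C₂) / (t₂ − t₁) = ln(4.74/0.879) / (114 − 9.56)
  = 1.685 / 104.4 = 0.01614 h⁻¹
t½ = ln2 / k = 0.693147 / 0.01614 = 42.95 h

43.0 h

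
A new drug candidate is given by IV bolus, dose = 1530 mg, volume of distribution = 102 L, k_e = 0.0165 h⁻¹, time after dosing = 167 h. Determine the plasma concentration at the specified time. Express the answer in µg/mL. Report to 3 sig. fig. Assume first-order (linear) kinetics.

0.954 µg/mL

C₀ = Dose / Vd = 1530 / 102 = 15.00 mg/L
C = C₀ · e^(−k·t) = 15.00 × e^(−0.01650 × 167)
  = 15.00 × 0.06358 = 0.9537 mg/L
(0.9537 mg/L = 0.9537 µg/mL)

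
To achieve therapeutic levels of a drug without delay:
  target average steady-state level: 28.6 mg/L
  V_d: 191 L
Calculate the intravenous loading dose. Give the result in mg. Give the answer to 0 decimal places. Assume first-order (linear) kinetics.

LD = Css × Vd = 28.6 × 191 = 5463 mg

5463 mg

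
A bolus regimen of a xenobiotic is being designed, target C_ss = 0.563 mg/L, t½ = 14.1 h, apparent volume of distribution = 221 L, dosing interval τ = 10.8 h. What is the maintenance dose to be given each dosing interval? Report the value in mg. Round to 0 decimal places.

k = ln2 / t½ = 0.693147 / 14.1 = 0.04916 h⁻¹
CL = k × Vd = 0.04916 × 221 = 10.86 L/h
At steady state, Dose/τ = Css × CL.
Dose = Css × CL × τ = 0.563 × 10.86 × 10.8 = 66.03 mg

66 mg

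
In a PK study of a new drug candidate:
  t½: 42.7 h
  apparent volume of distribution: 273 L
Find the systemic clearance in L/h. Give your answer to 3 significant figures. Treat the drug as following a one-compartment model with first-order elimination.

k = ln2 / t½ = 0.693147 / 42.7 = 0.01623 h⁻¹
CL = k × Vd = 0.01623 × 273 = 4.431 L/h

4.43 L/h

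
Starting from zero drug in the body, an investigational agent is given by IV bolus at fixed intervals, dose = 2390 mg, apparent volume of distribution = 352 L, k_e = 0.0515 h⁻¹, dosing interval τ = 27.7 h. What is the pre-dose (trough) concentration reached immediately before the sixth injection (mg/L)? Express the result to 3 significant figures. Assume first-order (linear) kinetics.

2.14 mg/L

C₀ per dose = Dose / Vd = 2390 / 352 = 6.790 mg/L
Fraction remaining after one interval: r = e^(−kτ) = e^(−0.05150 × 27.7) = 0.2401
Before dose 6, 5 doses have been given (aged 1τ, 2τ, 3τ, 4τ, 5τ).
C_trough = C₀ × (r + r² + … + r^5) = C₀ × r(1−r^5)/(1−r)
        = 6.790 × 0.2401 × (1 − 0.0007979) / (1 − 0.2401) = 2.144 mg/L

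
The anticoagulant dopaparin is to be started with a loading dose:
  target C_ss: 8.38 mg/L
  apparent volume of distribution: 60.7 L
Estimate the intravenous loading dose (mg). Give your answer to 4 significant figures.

508.7 mg

LD = Css × Vd = 8.38 × 60.7 = 508.7 mg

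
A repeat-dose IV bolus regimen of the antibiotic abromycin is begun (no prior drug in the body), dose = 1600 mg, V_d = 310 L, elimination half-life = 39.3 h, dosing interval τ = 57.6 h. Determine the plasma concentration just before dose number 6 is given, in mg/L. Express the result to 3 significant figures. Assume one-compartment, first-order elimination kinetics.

C₀ per dose = Dose / Vd = 1600 / 310 = 5.161 mg/L
k = ln2 / t½ = 0.693147 / 39.3 = 0.01764 h⁻¹
Fraction remaining after one interval: r = e^(−kτ) = e^(−0.01764 × 57.6) = 0.3620
Before dose 6, 5 doses have been given (aged 1τ, 2τ, 3τ, 4τ, 5τ).
C_trough = C₀ × (r + r² + … + r^5) = C₀ × r(1−r^5)/(1−r)
        = 5.161 × 0.3620 × (1 − 0.006216) / (1 − 0.3620) = 2.910 mg/L

2.91 mg/L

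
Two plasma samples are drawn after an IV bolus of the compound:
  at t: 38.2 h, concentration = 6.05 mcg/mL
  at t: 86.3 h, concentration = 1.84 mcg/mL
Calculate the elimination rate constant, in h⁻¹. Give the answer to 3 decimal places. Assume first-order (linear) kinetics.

0.025 h⁻¹

k = ln(C₁/C₂) / (t₂ − t₁) = ln(6.05/1.84) / (86.3 − 38.2)
  = 1.190 / 48.10 = 0.02474 h⁻¹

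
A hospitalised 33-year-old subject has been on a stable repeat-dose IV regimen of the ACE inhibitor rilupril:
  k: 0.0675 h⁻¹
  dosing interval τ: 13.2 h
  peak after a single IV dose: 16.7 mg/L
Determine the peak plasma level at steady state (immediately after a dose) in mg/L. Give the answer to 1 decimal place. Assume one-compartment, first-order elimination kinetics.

e^(−kτ) = e^(−0.06750 × 13.2) = 0.4102
Accumulation ratio R = 1 / (1 − e^(−kτ)) = 1 / (1 − 0.4102) = 1.695
Steady-state peak = C₀ × R = 16.7 × 1.695 = 28.31 mg/L

28.3 mg/L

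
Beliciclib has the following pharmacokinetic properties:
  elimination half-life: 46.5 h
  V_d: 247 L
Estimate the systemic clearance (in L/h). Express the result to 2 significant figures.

k = ln2 / t½ = 0.693147 / 46.5 = 0.01491 h⁻¹
CL = k × Vd = 0.01491 × 247 = 3.683 L/h

3.7 L/h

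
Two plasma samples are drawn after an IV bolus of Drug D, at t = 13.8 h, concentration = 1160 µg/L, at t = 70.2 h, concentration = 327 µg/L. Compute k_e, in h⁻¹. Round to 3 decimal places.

k = ln(C₁/C₂) / (t₂ − t₁) = ln(1160/327) / (70.2 − 13.8)
  = 1.266 / 56.40 = 0.02245 h⁻¹

0.022 h⁻¹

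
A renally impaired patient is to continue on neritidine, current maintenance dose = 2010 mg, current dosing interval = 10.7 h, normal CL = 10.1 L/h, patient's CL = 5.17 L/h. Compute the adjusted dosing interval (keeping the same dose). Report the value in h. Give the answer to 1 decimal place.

To keep the same average steady-state level, dosing rate must scale with clearance.
CL ratio = 5.17 / 10.1 = 0.5119
New interval (same dose) = 10.7 / 0.5119 = 20.90 h

20.9 h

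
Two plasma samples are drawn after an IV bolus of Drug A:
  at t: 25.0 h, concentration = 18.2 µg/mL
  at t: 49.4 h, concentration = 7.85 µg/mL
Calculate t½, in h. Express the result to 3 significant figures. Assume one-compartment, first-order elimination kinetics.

20.1 h

k = ln(C₁/C₂) / (t₂ − t₁) = ln(18.2/7.85) / (49.4 − 25.0)
  = 0.8409 / 24.40 = 0.03446 h⁻¹
t½ = ln2 / k = 0.693147 / 0.03446 = 20.11 h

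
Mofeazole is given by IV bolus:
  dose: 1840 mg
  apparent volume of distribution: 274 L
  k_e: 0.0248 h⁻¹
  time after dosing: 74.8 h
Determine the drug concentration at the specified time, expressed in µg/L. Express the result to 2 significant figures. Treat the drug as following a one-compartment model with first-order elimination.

C₀ = Dose / Vd = 1840 / 274 = 6.715 mg/L
C = C₀ · e^(−k·t) = 6.715 × e^(−0.02480 × 74.8)
  = 6.715 × 0.1564 = 1.050 mg/L
Convert: 1.050 mg/L × 1000 = 1050 µg/L

1100 µg/L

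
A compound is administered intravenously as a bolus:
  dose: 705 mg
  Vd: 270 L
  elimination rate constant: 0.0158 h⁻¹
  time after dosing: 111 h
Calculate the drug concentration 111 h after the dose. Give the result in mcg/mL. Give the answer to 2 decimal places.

0.45 mcg/mL

C₀ = Dose / Vd = 705.0 / 270 = 2.611 mg/L
C = C₀ · e^(−k·t) = 2.611 × e^(−0.01580 × 111)
  = 2.611 × 0.1731 = 0.4520 mg/L
(0.4520 mg/L = 0.4520 mcg/mL)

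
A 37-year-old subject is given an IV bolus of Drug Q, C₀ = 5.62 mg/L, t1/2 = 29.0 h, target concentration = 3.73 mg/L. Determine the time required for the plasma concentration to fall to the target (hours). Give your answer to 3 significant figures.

17.2 h

k = ln2 / t½ = 0.693147 / 29.0 = 0.02390 h⁻¹
t = ln(C₀ / C) / k = ln(5.620 / 3.73) / 0.02390
  = ln(1.507) / 0.02390 = 0.4101 / 0.02390 = 17.16 h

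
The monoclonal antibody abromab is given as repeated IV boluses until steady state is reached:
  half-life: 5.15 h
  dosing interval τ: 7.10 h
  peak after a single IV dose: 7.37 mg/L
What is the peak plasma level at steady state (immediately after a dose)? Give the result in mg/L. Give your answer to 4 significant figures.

11.98 mg/L

k = ln2 / t½ = 0.693147 / 5.15 = 0.1346 h⁻¹
e^(−kτ) = e^(−0.1346 × 7.10) = 0.3846
Accumulation ratio R = 1 / (1 − e^(−kτ)) = 1 / (1 − 0.3846) = 1.625
Steady-state peak = C₀ × R = 7.37 × 1.625 = 11.98 mg/L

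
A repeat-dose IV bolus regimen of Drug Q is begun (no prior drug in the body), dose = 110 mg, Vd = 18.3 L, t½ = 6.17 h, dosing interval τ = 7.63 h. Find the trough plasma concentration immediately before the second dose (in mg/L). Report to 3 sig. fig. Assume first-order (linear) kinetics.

2.55 mg/L

C₀ per dose = Dose / Vd = 110 / 18.3 = 6.011 mg/L
k = ln2 / t½ = 0.693147 / 6.17 = 0.1123 h⁻¹
Fraction remaining after one interval: r = e^(−kτ) = e^(−0.1123 × 7.63) = 0.4245
Before dose 2, 1 dose has been given (aged 1τ).
C_trough = C₀ × r = 6.011 × 0.4245 = 2.552 mg/L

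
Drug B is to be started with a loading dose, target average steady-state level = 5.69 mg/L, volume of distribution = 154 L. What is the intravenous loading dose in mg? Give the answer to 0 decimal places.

LD = Css × Vd = 5.69 × 154 = 876.3 mg

876 mg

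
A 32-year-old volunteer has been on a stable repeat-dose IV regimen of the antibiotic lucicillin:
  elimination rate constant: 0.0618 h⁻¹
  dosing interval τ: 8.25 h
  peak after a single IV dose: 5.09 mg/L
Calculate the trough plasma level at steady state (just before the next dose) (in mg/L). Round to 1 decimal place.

7.7 mg/L

e^(−kτ) = e^(−0.06180 × 8.25) = 0.6006
Accumulation ratio R = 1 / (1 − e^(−kτ)) = 1 / (1 − 0.6006) = 2.504
Steady-state trough = C₀ × R × e^(−kτ) = 5.09 × 2.504 × 0.6006 = 7.655 mg/L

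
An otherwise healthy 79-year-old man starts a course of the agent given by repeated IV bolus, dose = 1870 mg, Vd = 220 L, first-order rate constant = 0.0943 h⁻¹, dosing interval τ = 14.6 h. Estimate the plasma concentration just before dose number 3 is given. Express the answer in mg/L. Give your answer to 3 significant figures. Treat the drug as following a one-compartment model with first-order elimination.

2.69 mg/L

C₀ per dose = Dose / Vd = 1870 / 220 = 8.500 mg/L
Fraction remaining after one interval: r = e^(−kτ) = e^(−0.09430 × 14.6) = 0.2524
Before dose 3, 2 doses have been given (aged 1τ, 2τ).
C_trough = C₀ × (r + r²) = 8.500 × (0.2524 + 0.06371) = 2.687 mg/L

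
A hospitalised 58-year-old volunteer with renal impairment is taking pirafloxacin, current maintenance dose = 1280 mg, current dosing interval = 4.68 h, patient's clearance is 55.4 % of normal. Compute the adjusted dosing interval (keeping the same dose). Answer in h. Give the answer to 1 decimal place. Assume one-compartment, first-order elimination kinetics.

To keep the same average steady-state level, dosing rate must scale with clearance.
CL ratio = 55.4 / 100 = 0.5540
New interval (same dose) = 4.68 / 0.5540 = 8.448 h

8.4 h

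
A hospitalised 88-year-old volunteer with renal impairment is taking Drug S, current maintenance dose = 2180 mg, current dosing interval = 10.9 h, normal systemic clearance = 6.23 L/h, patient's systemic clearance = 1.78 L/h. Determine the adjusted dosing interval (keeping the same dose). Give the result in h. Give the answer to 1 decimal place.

To keep the same average steady-state level, dosing rate must scale with clearance.
CL ratio = 1.78 / 6.23 = 0.2857
New interval (same dose) = 10.9 / 0.2857 = 38.15 h

38.2 h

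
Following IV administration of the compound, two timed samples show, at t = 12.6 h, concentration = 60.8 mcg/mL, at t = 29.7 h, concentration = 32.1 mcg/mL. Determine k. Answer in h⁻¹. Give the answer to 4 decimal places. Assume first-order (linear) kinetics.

k = ln(C₁/C₂) / (t₂ − t₁) = ln(60.8/32.1) / (29.7 − 12.6)
  = 0.6387 / 17.10 = 0.03735 h⁻¹

0.0374 h⁻¹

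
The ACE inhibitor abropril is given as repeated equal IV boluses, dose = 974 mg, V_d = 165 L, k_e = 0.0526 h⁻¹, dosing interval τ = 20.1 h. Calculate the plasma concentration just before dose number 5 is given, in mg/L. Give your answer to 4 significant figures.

C₀ per dose = Dose / Vd = 974 / 165 = 5.903 mg/L
Fraction remaining after one interval: r = e^(−kτ) = e^(−0.05260 × 20.1) = 0.3474
Before dose 5, 4 doses have been given (aged 1τ, 2τ, 3τ, 4τ).
C_trough = C₀ × (r + r² + … + r^4) = C₀ × r(1−r^4)/(1−r)
        = 5.903 × 0.3474 × (1 − 0.01457) / (1 − 0.3474) = 3.097 mg/L

3.097 mg/L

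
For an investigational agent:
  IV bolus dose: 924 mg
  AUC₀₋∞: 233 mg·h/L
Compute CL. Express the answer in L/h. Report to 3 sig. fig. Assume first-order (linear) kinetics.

3.97 L/h

CL = Dose / AUC = 924 / 233 = 3.966 L/h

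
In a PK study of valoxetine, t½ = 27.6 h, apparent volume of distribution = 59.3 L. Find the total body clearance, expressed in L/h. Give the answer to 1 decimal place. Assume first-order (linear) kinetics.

1.5 L/h

k = ln2 / t½ = 0.693147 / 27.6 = 0.02511 h⁻¹
CL = k × Vd = 0.02511 × 59.3 = 1.489 L/h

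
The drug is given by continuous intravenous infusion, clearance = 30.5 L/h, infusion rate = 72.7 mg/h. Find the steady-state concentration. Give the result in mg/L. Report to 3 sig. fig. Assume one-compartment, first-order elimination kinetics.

2.38 mg/L

At steady state Css = R₀ / CL = 72.7 / 30.50 = 2.384 mg/L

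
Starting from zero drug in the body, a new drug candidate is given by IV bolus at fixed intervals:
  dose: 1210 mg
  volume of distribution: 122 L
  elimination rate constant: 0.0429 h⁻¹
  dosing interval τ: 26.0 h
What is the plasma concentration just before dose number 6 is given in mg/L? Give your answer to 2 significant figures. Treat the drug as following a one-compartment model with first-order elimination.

C₀ per dose = Dose / Vd = 1210 / 122 = 9.918 mg/L
Fraction remaining after one interval: r = e^(−kτ) = e^(−0.04290 × 26.0) = 0.3278
Before dose 6, 5 doses have been given (aged 1τ, 2τ, 3τ, 4τ, 5τ).
C_trough = C₀ × (r + r² + … + r^5) = C₀ × r(1−r^5)/(1−r)
        = 9.918 × 0.3278 × (1 − 0.003785) / (1 − 0.3278) = 4.818 mg/L

4.8 mg/L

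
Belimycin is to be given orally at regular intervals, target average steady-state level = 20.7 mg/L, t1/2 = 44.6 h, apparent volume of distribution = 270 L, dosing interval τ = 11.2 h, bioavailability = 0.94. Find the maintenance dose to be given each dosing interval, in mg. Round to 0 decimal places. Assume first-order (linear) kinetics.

1035 mg

k = ln2 / t½ = 0.693147 / 44.6 = 0.01554 h⁻¹
CL = k × Vd = 0.01554 × 270 = 4.196 L/h
At steady state, F × (Dose/τ) = Css × CL.
Dose = Css × CL × τ / F = 20.7 × 4.196 × 11.2 / 0.94 = 1035 mg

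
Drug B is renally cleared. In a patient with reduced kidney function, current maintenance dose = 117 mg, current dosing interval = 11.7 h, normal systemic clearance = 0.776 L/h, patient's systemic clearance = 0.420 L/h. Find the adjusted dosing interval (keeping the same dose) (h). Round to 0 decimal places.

22 h

To keep the same average steady-state level, dosing rate must scale with clearance.
CL ratio = 0.420 / 0.776 = 0.5412
New interval (same dose) = 11.7 / 0.5412 = 21.62 h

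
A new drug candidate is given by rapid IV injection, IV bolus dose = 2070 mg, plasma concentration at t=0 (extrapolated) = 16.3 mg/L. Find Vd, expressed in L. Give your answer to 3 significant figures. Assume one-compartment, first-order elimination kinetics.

127 L

Vd = Dose / C₀ = 2070 / 16.3 = 127.0 L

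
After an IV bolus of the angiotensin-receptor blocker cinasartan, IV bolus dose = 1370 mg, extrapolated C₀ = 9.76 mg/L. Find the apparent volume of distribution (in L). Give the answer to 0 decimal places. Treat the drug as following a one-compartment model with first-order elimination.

140 L

Vd = Dose / C₀ = 1370 / 9.76 = 140.4 L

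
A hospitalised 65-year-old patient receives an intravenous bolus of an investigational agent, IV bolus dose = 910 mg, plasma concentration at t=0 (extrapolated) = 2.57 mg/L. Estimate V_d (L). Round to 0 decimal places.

354 L

Vd = Dose / C₀ = 910.0 / 2.57 = 354.1 L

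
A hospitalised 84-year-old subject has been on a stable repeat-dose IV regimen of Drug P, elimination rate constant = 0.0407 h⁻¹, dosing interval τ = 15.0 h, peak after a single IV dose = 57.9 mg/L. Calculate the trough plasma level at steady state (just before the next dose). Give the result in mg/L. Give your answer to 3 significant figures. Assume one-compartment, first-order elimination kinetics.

e^(−kτ) = e^(−0.04070 × 15.0) = 0.5431
Accumulation ratio R = 1 / (1 − e^(−kτ)) = 1 / (1 − 0.5431) = 2.189
Steady-state trough = C₀ × R × e^(−kτ) = 57.9 × 2.189 × 0.5431 = 68.83 mg/L

68.8 mg/L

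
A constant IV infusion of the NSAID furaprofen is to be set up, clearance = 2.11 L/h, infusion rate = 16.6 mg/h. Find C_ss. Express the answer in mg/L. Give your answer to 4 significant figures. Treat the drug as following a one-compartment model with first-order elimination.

7.867 mg/L

At steady state Css = R₀ / CL = 16.6 / 2.110 = 7.867 mg/L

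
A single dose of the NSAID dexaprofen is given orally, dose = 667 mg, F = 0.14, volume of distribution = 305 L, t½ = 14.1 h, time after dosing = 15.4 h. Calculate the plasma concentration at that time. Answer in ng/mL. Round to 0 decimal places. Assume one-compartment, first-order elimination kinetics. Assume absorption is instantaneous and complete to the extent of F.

144 ng/mL

Amount reaching circulation = F × Dose = 0.14 × 667.0 = 93.38 mg
C₀ = F·Dose / Vd = 93.38 / 305 = 0.3062 mg/L
k = ln2 / t½ = 0.693147 / 14.1 = 0.04916 h⁻¹
C = C₀ · e^(−k·t) = 0.3062 × e^(−0.04916 × 15.4)
  = 0.3062 × 0.4690 = 0.1436 mg/L
Convert: 0.1436 mg/L × 1000 = 143.6 ng/mL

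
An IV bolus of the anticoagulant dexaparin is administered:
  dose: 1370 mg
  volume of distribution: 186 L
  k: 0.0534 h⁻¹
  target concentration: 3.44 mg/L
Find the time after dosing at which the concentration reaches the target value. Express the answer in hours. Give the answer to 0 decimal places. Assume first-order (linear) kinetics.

14 h

C₀ = Dose / Vd = 1370 / 186 = 7.366 mg/L
t = ln(C₀ / C) / k = ln(7.366 / 3.44) / 0.05340
  = ln(2.141) / 0.05340 = 0.7613 / 0.05340 = 14.26 h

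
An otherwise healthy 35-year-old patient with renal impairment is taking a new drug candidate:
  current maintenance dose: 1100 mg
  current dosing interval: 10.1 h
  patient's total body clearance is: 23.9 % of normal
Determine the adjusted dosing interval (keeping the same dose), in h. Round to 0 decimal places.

42 h

To keep the same average steady-state level, dosing rate must scale with clearance.
CL ratio = 23.9 / 100 = 0.2390
New interval (same dose) = 10.1 / 0.2390 = 42.26 h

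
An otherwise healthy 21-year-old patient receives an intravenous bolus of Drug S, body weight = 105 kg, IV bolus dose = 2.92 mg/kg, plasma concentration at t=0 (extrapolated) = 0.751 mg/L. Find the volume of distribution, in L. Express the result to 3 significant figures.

408 L

Dose = 2.92 × 105 = 306.6 mg
Vd = Dose / C₀ = 306.6 / 0.751 = 408.3 L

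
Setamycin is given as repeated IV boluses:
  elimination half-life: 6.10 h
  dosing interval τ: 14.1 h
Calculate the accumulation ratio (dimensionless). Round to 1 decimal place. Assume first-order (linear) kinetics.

k = ln2 / t½ = 0.693147 / 6.10 = 0.1136 h⁻¹
e^(−kτ) = e^(−0.1136 × 14.1) = 0.2015
Accumulation ratio R = 1 / (1 − e^(−kτ)) = 1 / (1 − 0.2015) = 1.252

1.3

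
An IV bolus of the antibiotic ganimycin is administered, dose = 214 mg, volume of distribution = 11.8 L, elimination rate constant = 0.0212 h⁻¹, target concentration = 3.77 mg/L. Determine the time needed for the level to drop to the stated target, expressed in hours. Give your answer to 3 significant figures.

74.1 h

C₀ = Dose / Vd = 214.0 / 11.8 = 18.14 mg/L
t = ln(C₀ / C) / k = ln(18.14 / 3.77) / 0.02120
  = ln(4.812) / 0.02120 = 1.571 / 0.02120 = 74.10 h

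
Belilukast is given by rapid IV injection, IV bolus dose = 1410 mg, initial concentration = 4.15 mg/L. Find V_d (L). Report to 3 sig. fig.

340 L

Vd = Dose / C₀ = 1410 / 4.15 = 339.8 L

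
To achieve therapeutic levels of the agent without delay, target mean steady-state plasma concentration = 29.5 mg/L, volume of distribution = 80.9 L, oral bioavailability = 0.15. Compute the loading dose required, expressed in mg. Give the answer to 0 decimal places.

15910 mg

LD = Css × Vd / F = 29.5 × 80.9 / 0.15 = 15910 mg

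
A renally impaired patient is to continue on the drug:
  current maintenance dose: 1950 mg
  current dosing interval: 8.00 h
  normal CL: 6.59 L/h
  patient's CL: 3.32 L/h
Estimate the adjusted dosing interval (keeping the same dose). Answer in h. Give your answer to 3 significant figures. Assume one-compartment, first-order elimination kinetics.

15.9 h

To keep the same average steady-state level, dosing rate must scale with clearance.
CL ratio = 3.32 / 6.59 = 0.5038
New interval (same dose) = 8.00 / 0.5038 = 15.88 h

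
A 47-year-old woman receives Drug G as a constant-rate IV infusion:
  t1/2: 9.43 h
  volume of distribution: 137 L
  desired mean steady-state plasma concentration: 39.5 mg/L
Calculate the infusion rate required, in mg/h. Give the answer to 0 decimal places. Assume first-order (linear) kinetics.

k = ln2 / t½ = 0.693147 / 9.43 = 0.07350 h⁻¹
CL = k × Vd = 0.07350 × 137 = 10.07 L/h
At steady state, infusion rate R₀ = Css × CL = 39.5 × 10.07 = 397.8 mg/h

398 mg/h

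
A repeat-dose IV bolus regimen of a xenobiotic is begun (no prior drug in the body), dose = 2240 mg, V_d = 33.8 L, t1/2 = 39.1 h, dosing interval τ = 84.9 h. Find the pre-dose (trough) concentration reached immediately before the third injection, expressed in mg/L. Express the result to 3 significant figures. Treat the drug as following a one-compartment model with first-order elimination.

C₀ per dose = Dose / Vd = 2240 / 33.8 = 66.27 mg/L
k = ln2 / t½ = 0.693147 / 39.1 = 0.01773 h⁻¹
Fraction remaining after one interval: r = e^(−kτ) = e^(−0.01773 × 84.9) = 0.2220
Before dose 3, 2 doses have been given (aged 1τ, 2τ).
C_trough = C₀ × (r + r²) = 66.27 × (0.2220 + 0.04928) = 17.98 mg/L

18.0 mg/L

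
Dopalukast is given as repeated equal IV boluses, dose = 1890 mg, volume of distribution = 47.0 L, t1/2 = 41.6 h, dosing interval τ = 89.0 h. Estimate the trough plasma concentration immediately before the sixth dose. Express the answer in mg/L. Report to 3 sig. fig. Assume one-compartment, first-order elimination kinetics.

C₀ per dose = Dose / Vd = 1890 / 47.0 = 40.21 mg/L
k = ln2 / t½ = 0.693147 / 41.6 = 0.01666 h⁻¹
Fraction remaining after one interval: r = e^(−kτ) = e^(−0.01666 × 89.0) = 0.2270
Before dose 6, 5 doses have been given (aged 1τ, 2τ, 3τ, 4τ, 5τ).
C_trough = C₀ × (r + r² + … + r^5) = C₀ × r(1−r^5)/(1−r)
        = 40.21 × 0.2270 × (1 − 0.0006027) / (1 − 0.2270) = 11.80 mg/L

11.8 mg/L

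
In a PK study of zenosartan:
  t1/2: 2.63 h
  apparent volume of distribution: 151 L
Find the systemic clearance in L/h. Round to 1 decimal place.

39.8 L/h

k = ln2 / t½ = 0.693147 / 2.63 = 0.2636 h⁻¹
CL = k × Vd = 0.2636 × 151 = 39.80 L/h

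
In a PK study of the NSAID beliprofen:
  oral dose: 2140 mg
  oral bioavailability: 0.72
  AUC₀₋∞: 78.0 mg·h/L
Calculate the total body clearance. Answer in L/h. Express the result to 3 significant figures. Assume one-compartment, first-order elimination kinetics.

19.8 L/h

CL = F·Dose / AUC = 0.72 × 2140 / 78.0 = 19.75 L/h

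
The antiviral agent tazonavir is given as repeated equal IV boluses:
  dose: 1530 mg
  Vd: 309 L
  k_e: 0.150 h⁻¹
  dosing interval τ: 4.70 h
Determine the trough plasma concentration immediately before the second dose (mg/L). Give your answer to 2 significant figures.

C₀ per dose = Dose / Vd = 1530 / 309 = 4.951 mg/L
Fraction remaining after one interval: r = e^(−kτ) = e^(−0.1500 × 4.70) = 0.4941
Before dose 2, 1 dose has been given (aged 1τ).
C_trough = C₀ × r = 4.951 × 0.4941 = 2.446 mg/L

2.4 mg/L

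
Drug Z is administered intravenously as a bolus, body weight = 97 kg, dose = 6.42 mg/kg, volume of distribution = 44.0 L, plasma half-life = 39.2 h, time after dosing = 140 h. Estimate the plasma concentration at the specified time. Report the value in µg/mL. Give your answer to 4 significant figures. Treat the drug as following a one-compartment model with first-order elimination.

Total dose = 6.42 × 97 = 622.7 mg
C₀ = Dose / Vd = 622.7 / 44.0 = 14.15 mg/L
k = ln2 / t½ = 0.693147 / 39.2 = 0.01768 h⁻¹
C = C₀ · e^(−k·t) = 14.15 × e^(−0.01768 × 140)
  = 14.15 × 0.08415 = 1.191 mg/L
(1.191 mg/L = 1.191 µg/mL)

1.191 µg/mL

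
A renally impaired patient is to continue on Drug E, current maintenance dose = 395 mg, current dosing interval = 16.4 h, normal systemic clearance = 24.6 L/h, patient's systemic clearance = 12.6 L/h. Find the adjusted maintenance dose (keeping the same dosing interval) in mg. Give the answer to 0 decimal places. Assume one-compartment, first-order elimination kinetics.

202 mg

To keep the same average steady-state level, dosing rate must scale with clearance.
CL ratio = 12.6 / 24.6 = 0.5122
New dose (same interval) = 395 × 0.5122 = 202.3 mg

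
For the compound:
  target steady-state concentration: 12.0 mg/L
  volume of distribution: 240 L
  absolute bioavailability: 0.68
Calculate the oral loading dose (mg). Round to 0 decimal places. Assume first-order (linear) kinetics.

4235 mg

LD = Css × Vd / F = 12.0 × 240 / 0.68 = 4235 mg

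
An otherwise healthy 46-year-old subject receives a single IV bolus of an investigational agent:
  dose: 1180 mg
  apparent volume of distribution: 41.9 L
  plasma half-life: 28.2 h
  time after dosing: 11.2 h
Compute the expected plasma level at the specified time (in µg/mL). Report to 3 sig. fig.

C₀ = Dose / Vd = 1180 / 41.9 = 28.16 mg/L
k = ln2 / t½ = 0.693147 / 28.2 = 0.02458 h⁻¹
C = C₀ · e^(−k·t) = 28.16 × e^(−0.02458 × 11.2)
  = 28.16 × 0.7593 = 21.38 mg/L
(21.38 mg/L = 21.38 µg/mL)

21.4 µg/mL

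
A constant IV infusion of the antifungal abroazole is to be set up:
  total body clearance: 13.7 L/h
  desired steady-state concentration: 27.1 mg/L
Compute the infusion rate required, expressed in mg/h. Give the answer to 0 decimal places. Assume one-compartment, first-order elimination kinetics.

371 mg/h

At steady state, infusion rate R₀ = Css × CL = 27.1 × 13.70 = 371.3 mg/h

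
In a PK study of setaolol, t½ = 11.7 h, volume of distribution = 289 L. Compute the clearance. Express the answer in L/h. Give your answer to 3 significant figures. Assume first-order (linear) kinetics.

k = ln2 / t½ = 0.693147 / 11.7 = 0.05924 h⁻¹
CL = k × Vd = 0.05924 × 289 = 17.12 L/h

17.1 L/h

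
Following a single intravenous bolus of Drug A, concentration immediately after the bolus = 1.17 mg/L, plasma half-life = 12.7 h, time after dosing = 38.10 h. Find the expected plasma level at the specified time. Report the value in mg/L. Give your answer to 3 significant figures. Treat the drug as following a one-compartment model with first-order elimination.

0.146 mg/L

k = ln2 / t½ = 0.693147 / 12.7 = 0.05458 h⁻¹
t / t½ = 38.10 / 12.7 = 3 half-lives
C = C₀ × (1/2)^3 = 1.170 × 0.1250 = 0.1463 mg/L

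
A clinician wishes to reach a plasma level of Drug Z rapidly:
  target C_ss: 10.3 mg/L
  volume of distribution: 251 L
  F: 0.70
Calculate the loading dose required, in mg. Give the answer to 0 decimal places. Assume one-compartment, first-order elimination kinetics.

LD = Css × Vd / F = 10.3 × 251 / 0.70 = 3693 mg

3693 mg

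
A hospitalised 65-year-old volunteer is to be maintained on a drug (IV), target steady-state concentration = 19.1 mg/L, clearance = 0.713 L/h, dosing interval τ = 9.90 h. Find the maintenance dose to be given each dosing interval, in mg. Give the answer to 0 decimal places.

At steady state, Dose/τ = Css × CL.
Dose = Css × CL × τ = 19.1 × 0.7130 × 9.90 = 134.8 mg

135 mg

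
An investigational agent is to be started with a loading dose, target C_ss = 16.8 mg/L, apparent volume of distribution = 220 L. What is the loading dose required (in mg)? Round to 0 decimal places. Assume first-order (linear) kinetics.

3696 mg

LD = Css × Vd = 16.8 × 220 = 3696 mg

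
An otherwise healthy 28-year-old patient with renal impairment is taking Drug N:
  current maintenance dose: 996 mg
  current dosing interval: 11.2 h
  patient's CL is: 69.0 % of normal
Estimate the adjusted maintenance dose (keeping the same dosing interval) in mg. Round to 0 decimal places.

687 mg

To keep the same average steady-state level, dosing rate must scale with clearance.
CL ratio = 69.0 / 100 = 0.6900
New dose (same interval) = 996 × 0.6900 = 687.2 mg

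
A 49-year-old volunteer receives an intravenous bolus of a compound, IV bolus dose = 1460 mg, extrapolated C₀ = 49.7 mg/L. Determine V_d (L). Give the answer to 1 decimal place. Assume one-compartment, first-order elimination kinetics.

Vd = Dose / C₀ = 1460 / 49.7 = 29.38 L

29.4 L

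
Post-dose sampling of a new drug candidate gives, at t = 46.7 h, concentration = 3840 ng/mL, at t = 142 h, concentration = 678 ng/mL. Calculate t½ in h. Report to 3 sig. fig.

k = ln(C₁/C₂) / (t₂ − t₁) = ln(3840/678) / (142 − 46.7)
  = 1.734 / 95.30 = 0.01820 h⁻¹
t½ = ln2 / k = 0.693147 / 0.01820 = 38.09 h

38.1 h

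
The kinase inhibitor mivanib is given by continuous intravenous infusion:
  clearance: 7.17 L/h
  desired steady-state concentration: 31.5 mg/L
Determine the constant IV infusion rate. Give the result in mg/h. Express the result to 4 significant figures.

At steady state, infusion rate R₀ = Css × CL = 31.5 × 7.170 = 225.9 mg/h

225.9 mg/h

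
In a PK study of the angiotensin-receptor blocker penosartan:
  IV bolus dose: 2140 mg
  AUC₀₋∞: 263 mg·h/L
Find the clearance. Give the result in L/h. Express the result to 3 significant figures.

CL = Dose / AUC = 2140 / 263 = 8.137 L/h

8.14 L/h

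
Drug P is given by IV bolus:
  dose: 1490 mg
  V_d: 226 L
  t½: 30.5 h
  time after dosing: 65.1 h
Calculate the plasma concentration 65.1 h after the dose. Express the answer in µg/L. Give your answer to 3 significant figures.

C₀ = Dose / Vd = 1490 / 226 = 6.593 mg/L
k = ln2 / t½ = 0.693147 / 30.5 = 0.02273 h⁻¹
C = C₀ · e^(−k·t) = 6.593 × e^(−0.02273 × 65.1)
  = 6.593 × 0.2277 = 1.501 mg/L
Convert: 1.501 mg/L × 1000 = 1501 µg/L

1500 µg/L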